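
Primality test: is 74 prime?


74 / 2 = 37 (exact division)
74 is NOT prime.

No, 74 is not prime


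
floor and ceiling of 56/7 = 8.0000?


56/7 = 8.0000
floor = 8
ceil = 8

floor = 8, ceil = 8


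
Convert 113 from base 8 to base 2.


113 (base 8) = 75 (decimal)
75 (decimal) = 1001011 (base 2)


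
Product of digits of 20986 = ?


2 × 0 × 9 × 8 × 6 = 0


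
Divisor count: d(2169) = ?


2169 = 3^2 × 241^1
d(2169) = (2+1) × (1+1) = 6

6 divisors


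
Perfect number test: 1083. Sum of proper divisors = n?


Proper divisors of 1083: 1, 3, 19, 57, 361
Sum = 1 + 3 + 19 + 57 + 361 = 441

No, 1083 is not perfect (441 ≠ 1083)


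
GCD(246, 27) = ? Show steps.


246 = 9 * 27 + 3
27 = 9 * 3 + 0
GCD = 3


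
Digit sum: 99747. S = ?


9 + 9 + 7 + 4 + 7 = 36


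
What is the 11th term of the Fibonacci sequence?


Sequence: 1, 1, 2, 3, 5, 8, 13, 21, 34, 55, 89
F(11) = 89


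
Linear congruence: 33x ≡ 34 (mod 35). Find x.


GCD(33, 35) = 1, unique solution
a^(-1) mod 35 = 17
x = 17 * 34 mod 35 = 18

x ≡ 18 (mod 35)


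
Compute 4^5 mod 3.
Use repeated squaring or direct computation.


4^1 mod 3 = 1
4^2 mod 3 = 1
4^3 mod 3 = 1
4^4 mod 3 = 1
4^5 mod 3 = 1


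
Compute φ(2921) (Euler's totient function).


2921 = 23 × 127
Prime factors: 23, 127
φ(2921) = 2921 × (1-1/23) × (1-1/127)
= 2921 × 22/23 × 126/127 = 2772

φ(2921) = 2772


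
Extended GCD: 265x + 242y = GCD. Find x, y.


Tabular extended Euclidean (each row: r = 265*s + 242*t):
r=265, s=1, t=0
r=242, s=0, t=1
q=1: r=23, s=1, t=-1   [265*(1) + 242*(-1) = 23]
q=10: r=12, s=-10, t=11   [265*(-10) + 242*(11) = 12]
q=1: r=11, s=11, t=-12   [265*(11) + 242*(-12) = 11]
q=1: r=1, s=-21, t=23   [265*(-21) + 242*(23) = 1]
q=11: r=0, s=242, t=-265   [265*(242) + 242*(-265) = 0]
GCD = 1; from the row with r=1: x=-21, y=23
Check: 265*(-21) + 242*(23) = -5565 + 5566 = 1

GCD = 1, x = -21, y = 23


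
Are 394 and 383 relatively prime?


Euclidean algorithm:
394 = 1 * 383 + 11
383 = 34 * 11 + 9
11 = 1 * 9 + 2
9 = 4 * 2 + 1
2 = 2 * 1 + 0
GCD(394, 383) = 1

Yes, coprime (GCD = 1)


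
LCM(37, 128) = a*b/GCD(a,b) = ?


GCD(37, 128) = 1
LCM = 37*128/1 = 4736/1 = 4736

LCM = 4736


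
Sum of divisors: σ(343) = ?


Divisors of 343: 1, 7, 49, 343
Sum = 1 + 7 + 49 + 343 = 400

σ(343) = 400


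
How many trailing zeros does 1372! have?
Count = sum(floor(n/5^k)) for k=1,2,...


floor(1372/5) = 274
floor(1372/25) = 54
floor(1372/125) = 10
floor(1372/625) = 2
Total = 340

340 trailing zeros


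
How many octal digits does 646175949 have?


646175949 in base 8 = 4640756315
Number of digits = 10

10 digits (base 8)


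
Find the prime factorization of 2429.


2429 / 7 = 347
347 / 347 = 1
2429 = 7 × 347


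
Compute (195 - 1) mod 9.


195 - 1 = 194
194 mod 9 = 5


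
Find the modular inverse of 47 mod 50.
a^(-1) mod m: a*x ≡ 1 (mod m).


Use the extended Euclidean algorithm on (50, 47); each row r = 50*s + 47*t:
r=50, s=1, t=0
r=47, s=0, t=1
q=1: r=3, s=1, t=-1   [50*(1) + 47*(-1) = 3]
q=15: r=2, s=-15, t=16   [50*(-15) + 47*(16) = 2]
q=1: r=1, s=16, t=-17   [50*(16) + 47*(-17) = 1]
q=2: r=0, s=-47, t=50   [50*(-47) + 47*(50) = 0]
GCD = 1 with t = -17, so 47*(-17) ≡ 1 (mod 50)
Inverse = -17 mod 50 = 33
Check: 47 * 33 = 1551 ≡ 1 (mod 50)

47^(-1) ≡ 33 (mod 50)


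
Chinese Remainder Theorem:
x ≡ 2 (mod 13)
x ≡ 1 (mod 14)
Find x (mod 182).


M = 13*14 = 182
M1 = M/13 = 14, M2 = M/14 = 13
M1^(-1) mod 13 = 1, M2^(-1) mod 14 = 13
x = 2*14*1 + 1*13*13 = 197
197 mod 182 = 15
Check: 15 mod 13 = 2 ✓, 15 mod 14 = 1 ✓

x ≡ 15 (mod 182)


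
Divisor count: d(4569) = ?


4569 = 3^1 × 1523^1
d(4569) = (1+1) × (1+1) = 4

4 divisors


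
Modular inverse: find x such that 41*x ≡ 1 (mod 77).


Use the extended Euclidean algorithm on (77, 41); each row r = 77*s + 41*t:
r=77, s=1, t=0
r=41, s=0, t=1
q=1: r=36, s=1, t=-1   [77*(1) + 41*(-1) = 36]
q=1: r=5, s=-1, t=2   [77*(-1) + 41*(2) = 5]
q=7: r=1, s=8, t=-15   [77*(8) + 41*(-15) = 1]
q=5: r=0, s=-41, t=77   [77*(-41) + 41*(77) = 0]
GCD = 1 with t = -15, so 41*(-15) ≡ 1 (mod 77)
Inverse = -15 mod 77 = 62
Check: 41 * 62 = 2542 ≡ 1 (mod 77)

41^(-1) ≡ 62 (mod 77)


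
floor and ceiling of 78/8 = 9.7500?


78/8 = 9.7500
floor = 9
ceil = 10

floor = 9, ceil = 10


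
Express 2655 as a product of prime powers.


2655 / 3 = 885
885 / 3 = 295
295 / 5 = 59
59 / 59 = 1
2655 = 3^2 × 5 × 59


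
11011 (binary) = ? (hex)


11011 (base 2) = 27 (decimal)
27 (decimal) = 1B (base 16)


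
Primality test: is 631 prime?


Check divisors up to sqrt(631) = 25.1197
No divisors found.
631 is prime.

Yes, 631 is prime


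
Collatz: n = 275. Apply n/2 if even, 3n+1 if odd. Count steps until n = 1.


275 → 826 → 413 → 1240 → 620 → 310 → 155 → 466 → 233 → 700 → 350 → 175 → 526 → 263 → 790 → 395 → 1186 → 593 → 1780 → 890 → 445 → 1336 → 668 → 334 → 167 → 502 → 251 → 754 → 377 → 1132 → 566 → 283 → 850 → 425 → 1276 → 638 → 319 → 958 → 479 → 1438 → 719 → 2158 → 1079 → 3238 → 1619 → 4858 → 2429 → 7288 → 3644 → 1822 → 911 → 2734 → 1367 → 4102 → 2051 → 6154 → 3077 → 9232 → 4616 → 2308 → 1154 → 577 → 1732 → 866 → 433 → 1300 → 650 → 325 → 976 → 488 → 244 → 122 → 61 → 184 → 92 → 46 → 23 → 70 → 35 → 106 → 53 → 160 → 80 → 40 → 20 → 10 → 5 → 16 → 8 → 4 → 2 → 1
Total steps = 91

91 steps


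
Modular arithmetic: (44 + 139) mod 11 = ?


44 + 139 = 183
183 mod 11 = 7


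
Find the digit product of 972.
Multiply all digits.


9 × 7 × 2 = 126


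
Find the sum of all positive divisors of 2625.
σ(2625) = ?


Divisors of 2625: 1, 3, 5, 7, 15, 21, 25, 35, 75, 105, 125, 175, 375, 525, 875, 2625
Sum = 1 + 3 + 5 + 7 + 15 + 21 + 25 + 35 + 75 + 105 + 125 + 175 + 375 + 525 + 875 + 2625 = 4992

σ(2625) = 4992


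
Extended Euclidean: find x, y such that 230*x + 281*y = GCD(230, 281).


Tabular extended Euclidean (each row: r = 230*s + 281*t):
r=230, s=1, t=0
r=281, s=0, t=1
q=0: r=230, s=1, t=0   [230*(1) + 281*(0) = 230]
q=1: r=51, s=-1, t=1   [230*(-1) + 281*(1) = 51]
q=4: r=26, s=5, t=-4   [230*(5) + 281*(-4) = 26]
q=1: r=25, s=-6, t=5   [230*(-6) + 281*(5) = 25]
q=1: r=1, s=11, t=-9   [230*(11) + 281*(-9) = 1]
q=25: r=0, s=-281, t=230   [230*(-281) + 281*(230) = 0]
GCD = 1; from the row with r=1: x=11, y=-9
Check: 230*(11) + 281*(-9) = 2530 - 2529 = 1

GCD = 1, x = 11, y = -9


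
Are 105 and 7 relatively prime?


Euclidean algorithm:
105 = 15 * 7 + 0
GCD(105, 7) = 7

No, not coprime (GCD = 7)


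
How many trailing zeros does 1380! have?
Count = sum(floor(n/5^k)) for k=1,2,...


floor(1380/5) = 276
floor(1380/25) = 55
floor(1380/125) = 11
floor(1380/625) = 2
Total = 344

344 trailing zeros


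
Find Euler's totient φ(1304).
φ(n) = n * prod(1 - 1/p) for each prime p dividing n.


1304 = 2^3 × 163
Prime factors: 2, 163
φ(1304) = 1304 × (1-1/2) × (1-1/163)
= 1304 × 1/2 × 162/163 = 648

φ(1304) = 648


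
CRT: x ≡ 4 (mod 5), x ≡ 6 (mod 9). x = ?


M = 5*9 = 45
M1 = M/5 = 9, M2 = M/9 = 5
M1^(-1) mod 5 = 4, M2^(-1) mod 9 = 2
x = 4*9*4 + 6*5*2 = 204
204 mod 45 = 24
Check: 24 mod 5 = 4 ✓, 24 mod 9 = 6 ✓

x ≡ 24 (mod 45)


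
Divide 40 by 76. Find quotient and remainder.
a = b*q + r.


40 = 76 * 0 + 40
Check: 0 + 40 = 40

q = 0, r = 40


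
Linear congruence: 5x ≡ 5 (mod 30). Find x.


GCD(5, 30) = 5 divides 5
Divide: 1x ≡ 1 (mod 6)
x ≡ 1 (mod 6)


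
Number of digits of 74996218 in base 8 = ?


74996218 in base 8 = 436054772
Number of digits = 9

9 digits (base 8)


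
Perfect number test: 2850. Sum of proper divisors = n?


Proper divisors of 2850: 1, 2, 3, 5, 6, 10, 15, 19, 25, 30, 38, 50, 57, 75, 95, 114, 150, 190, 285, 475, 570, 950, 1425
Sum = 1 + 2 + 3 + 5 + 6 + 10 + 15 + 19 + 25 + 30 + 38 + 50 + 57 + 75 + 95 + 114 + 150 + 190 + 285 + 475 + 570 + 950 + 1425 = 4590

No, 2850 is not perfect (4590 ≠ 2850)


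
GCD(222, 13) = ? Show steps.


222 = 17 * 13 + 1
13 = 13 * 1 + 0
GCD = 1


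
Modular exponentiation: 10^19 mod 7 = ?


10^1 mod 7 = 3
10^2 mod 7 = 2
10^3 mod 7 = 6
10^4 mod 7 = 4
10^5 mod 7 = 5
10^6 mod 7 = 1
10^7 mod 7 = 3
10^8 mod 7 = 2
10^9 mod 7 = 6
10^10 mod 7 = 4
10^11 mod 7 = 5
10^12 mod 7 = 1
10^13 mod 7 = 3
10^14 mod 7 = 2
10^15 mod 7 = 6
10^16 mod 7 = 4
10^17 mod 7 = 5
10^18 mod 7 = 1
10^19 mod 7 = 3


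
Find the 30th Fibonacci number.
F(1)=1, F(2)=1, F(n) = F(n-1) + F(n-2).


Sequence: 1, 1, 2, 3, 5, 8, 13, 21, 34, 55, 89, 144, 233, 377, 610, 987, 1597, 2584, 4181, 6765, 10946, 17711, 28657, 46368, 75025, 121393, 196418, 317811, 514229, 832040
F(30) = 832040


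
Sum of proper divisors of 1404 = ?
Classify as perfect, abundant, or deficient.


Proper divisors: 1, 2, 3, 4, 6, 9, 12, 13, 18, 26, 27, 36, 39, 52, 54, 78, 108, 117, 156, 234, 351, 468, 702
Sum = 1 + 2 + 3 + 4 + 6 + 9 + 12 + 13 + 18 + 26 + 27 + 36 + 39 + 52 + 54 + 78 + 108 + 117 + 156 + 234 + 351 + 468 + 702 = 2516
2516 > 1404 → abundant

s(1404) = 2516 (abundant)


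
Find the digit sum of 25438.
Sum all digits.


2 + 5 + 4 + 3 + 8 = 22


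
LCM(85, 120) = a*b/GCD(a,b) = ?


GCD(85, 120) = 5
LCM = 85*120/5 = 10200/5 = 2040

LCM = 2040


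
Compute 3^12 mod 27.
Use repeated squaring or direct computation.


3^1 mod 27 = 3
3^2 mod 27 = 9
3^3 mod 27 = 0
3^4 mod 27 = 0
3^5 mod 27 = 0
3^6 mod 27 = 0
3^7 mod 27 = 0
3^8 mod 27 = 0
3^9 mod 27 = 0
3^10 mod 27 = 0
3^11 mod 27 = 0
3^12 mod 27 = 0


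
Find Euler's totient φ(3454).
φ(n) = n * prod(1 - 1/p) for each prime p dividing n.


3454 = 2 × 11 × 157
Prime factors: 2, 11, 157
φ(3454) = 3454 × (1-1/2) × (1-1/11) × (1-1/157)
= 3454 × 1/2 × 10/11 × 156/157 = 1560

φ(3454) = 1560


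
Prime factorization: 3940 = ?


3940 / 2 = 1970
1970 / 2 = 985
985 / 5 = 197
197 / 197 = 1
3940 = 2^2 × 5 × 197


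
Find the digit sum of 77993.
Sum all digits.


7 + 7 + 9 + 9 + 3 = 35


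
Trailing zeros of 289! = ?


floor(289/5) = 57
floor(289/25) = 11
floor(289/125) = 2
Total = 70

70 trailing zeros


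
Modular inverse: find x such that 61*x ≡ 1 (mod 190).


Use the extended Euclidean algorithm on (190, 61); each row r = 190*s + 61*t:
r=190, s=1, t=0
r=61, s=0, t=1
q=3: r=7, s=1, t=-3   [190*(1) + 61*(-3) = 7]
q=8: r=5, s=-8, t=25   [190*(-8) + 61*(25) = 5]
q=1: r=2, s=9, t=-28   [190*(9) + 61*(-28) = 2]
q=2: r=1, s=-26, t=81   [190*(-26) + 61*(81) = 1]
q=2: r=0, s=61, t=-190   [190*(61) + 61*(-190) = 0]
GCD = 1 with t = 81, so 61*(81) ≡ 1 (mod 190)
Inverse = 81 mod 190 = 81
Check: 61 * 81 = 4941 ≡ 1 (mod 190)

61^(-1) ≡ 81 (mod 190)


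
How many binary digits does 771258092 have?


771258092 in base 2 = 101101111110000111011011101100
Number of digits = 30

30 digits (base 2)


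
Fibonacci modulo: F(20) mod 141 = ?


F(k) mod 141 for k=1..20:
1, 1, 2, 3, 5, 8, 13, 21, 34, 55, 89, 3, 92, 95, 46, 0, 46, 46, 92, 138
F(20) mod 141 = 138


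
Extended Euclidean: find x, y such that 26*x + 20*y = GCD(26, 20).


Tabular extended Euclidean (each row: r = 26*s + 20*t):
r=26, s=1, t=0
r=20, s=0, t=1
q=1: r=6, s=1, t=-1   [26*(1) + 20*(-1) = 6]
q=3: r=2, s=-3, t=4   [26*(-3) + 20*(4) = 2]
q=3: r=0, s=10, t=-13   [26*(10) + 20*(-13) = 0]
GCD = 2; from the row with r=2: x=-3, y=4
Check: 26*(-3) + 20*(4) = -78 + 80 = 2

GCD = 2, x = -3, y = 4


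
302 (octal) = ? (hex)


302 (base 8) = 194 (decimal)
194 (decimal) = C2 (base 16)


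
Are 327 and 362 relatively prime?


Euclidean algorithm:
362 = 1 * 327 + 35
327 = 9 * 35 + 12
35 = 2 * 12 + 11
12 = 1 * 11 + 1
11 = 11 * 1 + 0
GCD(327, 362) = 1

Yes, coprime (GCD = 1)


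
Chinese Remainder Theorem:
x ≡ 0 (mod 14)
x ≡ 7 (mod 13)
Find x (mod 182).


M = 14*13 = 182
M1 = M/14 = 13, M2 = M/13 = 14
M1^(-1) mod 14 = 13, M2^(-1) mod 13 = 1
x = 0*13*13 + 7*14*1 = 98
98 mod 182 = 98
Check: 98 mod 14 = 0 ✓, 98 mod 13 = 7 ✓

x ≡ 98 (mod 182)


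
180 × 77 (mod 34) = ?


180 × 77 = 13860
13860 mod 34 = 22


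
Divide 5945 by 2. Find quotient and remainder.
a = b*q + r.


5945 = 2 * 2972 + 1
Check: 5944 + 1 = 5945

q = 2972, r = 1


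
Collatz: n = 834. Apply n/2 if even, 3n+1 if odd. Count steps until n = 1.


834 → 417 → 1252 → 626 → 313 → 940 → 470 → 235 → 706 → 353 → 1060 → 530 → 265 → 796 → 398 → 199 → 598 → 299 → 898 → 449 → 1348 → 674 → 337 → 1012 → 506 → 253 → 760 → 380 → 190 → 95 → 286 → 143 → 430 → 215 → 646 → 323 → 970 → 485 → 1456 → 728 → 364 → 182 → 91 → 274 → 137 → 412 → 206 → 103 → 310 → 155 → 466 → 233 → 700 → 350 → 175 → 526 → 263 → 790 → 395 → 1186 → 593 → 1780 → 890 → 445 → 1336 → 668 → 334 → 167 → 502 → 251 → 754 → 377 → 1132 → 566 → 283 → 850 → 425 → 1276 → 638 → 319 → 958 → 479 → 1438 → 719 → 2158 → 1079 → 3238 → 1619 → 4858 → 2429 → 7288 → 3644 → 1822 → 911 → 2734 → 1367 → 4102 → 2051 → 6154 → 3077 → 9232 → 4616 → 2308 → 1154 → 577 → 1732 → 866 → 433 → 1300 → 650 → 325 → 976 → 488 → 244 → 122 → 61 → 184 → 92 → 46 → 23 → 70 → 35 → 106 → 53 → 160 → 80 → 40 → 20 → 10 → 5 → 16 → 8 → 4 → 2 → 1
Total steps = 134

134 steps


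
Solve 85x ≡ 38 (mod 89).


GCD(85, 89) = 1, unique solution
a^(-1) mod 89 = 22
x = 22 * 38 mod 89 = 35

x ≡ 35 (mod 89)


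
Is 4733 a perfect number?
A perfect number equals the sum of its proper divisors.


Proper divisors of 4733: 1
Sum = 1 = 1

No, 4733 is not perfect (1 ≠ 4733)


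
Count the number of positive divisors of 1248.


1248 = 2^5 × 3^1 × 13^1
d(1248) = (5+1) × (1+1) × (1+1) = 24

24 divisors


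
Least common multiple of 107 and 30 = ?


GCD(107, 30) = 1
LCM = 107*30/1 = 3210/1 = 3210

LCM = 3210


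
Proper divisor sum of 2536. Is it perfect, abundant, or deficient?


Proper divisors: 1, 2, 4, 8, 317, 634, 1268
Sum = 1 + 2 + 4 + 8 + 317 + 634 + 1268 = 2234
2234 < 2536 → deficient

s(2536) = 2234 (deficient)


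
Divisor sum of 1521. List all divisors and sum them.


Divisors of 1521: 1, 3, 9, 13, 39, 117, 169, 507, 1521
Sum = 1 + 3 + 9 + 13 + 39 + 117 + 169 + 507 + 1521 = 2379

σ(1521) = 2379


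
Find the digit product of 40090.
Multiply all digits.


4 × 0 × 0 × 9 × 0 = 0


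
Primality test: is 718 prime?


718 / 2 = 359 (exact division)
718 is NOT prime.

No, 718 is not prime


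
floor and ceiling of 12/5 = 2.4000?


12/5 = 2.4000
floor = 2
ceil = 3

floor = 2, ceil = 3


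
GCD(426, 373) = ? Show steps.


426 = 1 * 373 + 53
373 = 7 * 53 + 2
53 = 26 * 2 + 1
2 = 2 * 1 + 0
GCD = 1


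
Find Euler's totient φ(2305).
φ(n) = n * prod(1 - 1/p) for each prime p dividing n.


2305 = 5 × 461
Prime factors: 5, 461
φ(2305) = 2305 × (1-1/5) × (1-1/461)
= 2305 × 4/5 × 460/461 = 1840

φ(2305) = 1840


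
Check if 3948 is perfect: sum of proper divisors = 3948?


Proper divisors of 3948: 1, 2, 3, 4, 6, 7, 12, 14, 21, 28, 42, 47, 84, 94, 141, 188, 282, 329, 564, 658, 987, 1316, 1974
Sum = 1 + 2 + 3 + 4 + 6 + 7 + 12 + 14 + 21 + 28 + 42 + 47 + 84 + 94 + 141 + 188 + 282 + 329 + 564 + 658 + 987 + 1316 + 1974 = 6804

No, 3948 is not perfect (6804 ≠ 3948)


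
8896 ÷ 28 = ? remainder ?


8896 = 28 * 317 + 20
Check: 8876 + 20 = 8896

q = 317, r = 20


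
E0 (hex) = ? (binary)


E0 (base 16) = 224 (decimal)
224 (decimal) = 11100000 (base 2)


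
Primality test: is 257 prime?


Check divisors up to sqrt(257) = 16.0312
No divisors found.
257 is prime.

Yes, 257 is prime


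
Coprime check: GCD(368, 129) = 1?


Euclidean algorithm:
368 = 2 * 129 + 110
129 = 1 * 110 + 19
110 = 5 * 19 + 15
19 = 1 * 15 + 4
15 = 3 * 4 + 3
4 = 1 * 3 + 1
3 = 3 * 1 + 0
GCD(368, 129) = 1

Yes, coprime (GCD = 1)


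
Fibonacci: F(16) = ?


Sequence: 1, 1, 2, 3, 5, 8, 13, 21, 34, 55, 89, 144, 233, 377, 610, 987
F(16) = 987


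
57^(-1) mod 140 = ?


Use the extended Euclidean algorithm on (140, 57); each row r = 140*s + 57*t:
r=140, s=1, t=0
r=57, s=0, t=1
q=2: r=26, s=1, t=-2   [140*(1) + 57*(-2) = 26]
q=2: r=5, s=-2, t=5   [140*(-2) + 57*(5) = 5]
q=5: r=1, s=11, t=-27   [140*(11) + 57*(-27) = 1]
q=5: r=0, s=-57, t=140   [140*(-57) + 57*(140) = 0]
GCD = 1 with t = -27, so 57*(-27) ≡ 1 (mod 140)
Inverse = -27 mod 140 = 113
Check: 57 * 113 = 6441 ≡ 1 (mod 140)

57^(-1) ≡ 113 (mod 140)


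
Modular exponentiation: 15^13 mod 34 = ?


15^1 mod 34 = 15
15^2 mod 34 = 21
15^3 mod 34 = 9
15^4 mod 34 = 33
15^5 mod 34 = 19
15^6 mod 34 = 13
15^7 mod 34 = 25
15^8 mod 34 = 1
15^9 mod 34 = 15
15^10 mod 34 = 21
15^11 mod 34 = 9
15^12 mod 34 = 33
15^13 mod 34 = 19


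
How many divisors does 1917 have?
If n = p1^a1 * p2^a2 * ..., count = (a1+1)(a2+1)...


1917 = 3^3 × 71^1
d(1917) = (3+1) × (1+1) = 8

8 divisors


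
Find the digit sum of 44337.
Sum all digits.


4 + 4 + 3 + 3 + 7 = 21


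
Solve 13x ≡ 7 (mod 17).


GCD(13, 17) = 1, unique solution
a^(-1) mod 17 = 4
x = 4 * 7 mod 17 = 11

x ≡ 11 (mod 17)


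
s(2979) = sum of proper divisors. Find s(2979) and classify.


Proper divisors: 1, 3, 9, 331, 993
Sum = 1 + 3 + 9 + 331 + 993 = 1337
1337 < 2979 → deficient

s(2979) = 1337 (deficient)


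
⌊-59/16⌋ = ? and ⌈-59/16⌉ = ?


-59/16 = -3.6875
floor = -4
ceil = -3

floor = -4, ceil = -3


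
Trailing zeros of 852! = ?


floor(852/5) = 170
floor(852/25) = 34
floor(852/125) = 6
floor(852/625) = 1
Total = 211

211 trailing zeros


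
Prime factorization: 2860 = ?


2860 / 2 = 1430
1430 / 2 = 715
715 / 5 = 143
143 / 11 = 13
13 / 13 = 1
2860 = 2^2 × 5 × 11 × 13


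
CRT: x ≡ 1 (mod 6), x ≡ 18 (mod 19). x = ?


M = 6*19 = 114
M1 = M/6 = 19, M2 = M/19 = 6
M1^(-1) mod 6 = 1, M2^(-1) mod 19 = 16
x = 1*19*1 + 18*6*16 = 1747
1747 mod 114 = 37
Check: 37 mod 6 = 1 ✓, 37 mod 19 = 18 ✓

x ≡ 37 (mod 114)


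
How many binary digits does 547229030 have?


547229030 in base 2 = 100000100111100000110101100110
Number of digits = 30

30 digits (base 2)


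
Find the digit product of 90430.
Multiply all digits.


9 × 0 × 4 × 3 × 0 = 0


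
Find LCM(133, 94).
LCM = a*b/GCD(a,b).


GCD(133, 94) = 1
LCM = 133*94/1 = 12502/1 = 12502

LCM = 12502


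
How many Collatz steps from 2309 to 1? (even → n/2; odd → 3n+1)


2309 → 6928 → 3464 → 1732 → 866 → 433 → 1300 → 650 → 325 → 976 → 488 → 244 → 122 → 61 → 184 → 92 → 46 → 23 → 70 → 35 → 106 → 53 → 160 → 80 → 40 → 20 → 10 → 5 → 16 → 8 → 4 → 2 → 1
Total steps = 32

32 steps


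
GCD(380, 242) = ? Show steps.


380 = 1 * 242 + 138
242 = 1 * 138 + 104
138 = 1 * 104 + 34
104 = 3 * 34 + 2
34 = 17 * 2 + 0
GCD = 2


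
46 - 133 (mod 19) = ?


46 - 133 = -87
-87 mod 19 = 8


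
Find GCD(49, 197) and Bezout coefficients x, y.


Tabular extended Euclidean (each row: r = 49*s + 197*t):
r=49, s=1, t=0
r=197, s=0, t=1
q=0: r=49, s=1, t=0   [49*(1) + 197*(0) = 49]
q=4: r=1, s=-4, t=1   [49*(-4) + 197*(1) = 1]
q=49: r=0, s=197, t=-49   [49*(197) + 197*(-49) = 0]
GCD = 1; from the row with r=1: x=-4, y=1
Check: 49*(-4) + 197*(1) = -196 + 197 = 1

GCD = 1, x = -4, y = 1


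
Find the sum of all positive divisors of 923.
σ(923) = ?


Divisors of 923: 1, 13, 71, 923
Sum = 1 + 13 + 71 + 923 = 1008

σ(923) = 1008


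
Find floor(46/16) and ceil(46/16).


46/16 = 2.8750
floor = 2
ceil = 3

floor = 2, ceil = 3


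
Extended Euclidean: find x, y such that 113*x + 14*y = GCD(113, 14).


Tabular extended Euclidean (each row: r = 113*s + 14*t):
r=113, s=1, t=0
r=14, s=0, t=1
q=8: r=1, s=1, t=-8   [113*(1) + 14*(-8) = 1]
q=14: r=0, s=-14, t=113   [113*(-14) + 14*(113) = 0]
GCD = 1; from the row with r=1: x=1, y=-8
Check: 113*(1) + 14*(-8) = 113 - 112 = 1

GCD = 1, x = 1, y = -8


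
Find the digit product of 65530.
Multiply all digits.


6 × 5 × 5 × 3 × 0 = 0


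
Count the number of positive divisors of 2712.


2712 = 2^3 × 3^1 × 113^1
d(2712) = (3+1) × (1+1) × (1+1) = 16

16 divisors


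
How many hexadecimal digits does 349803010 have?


349803010 in base 16 = 14D99202
Number of digits = 8

8 digits (base 16)


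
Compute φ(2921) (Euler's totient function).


2921 = 23 × 127
Prime factors: 23, 127
φ(2921) = 2921 × (1-1/23) × (1-1/127)
= 2921 × 22/23 × 126/127 = 2772

φ(2921) = 2772


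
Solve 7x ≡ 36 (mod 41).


GCD(7, 41) = 1, unique solution
a^(-1) mod 41 = 6
x = 6 * 36 mod 41 = 11

x ≡ 11 (mod 41)


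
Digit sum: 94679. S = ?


9 + 4 + 6 + 7 + 9 = 35


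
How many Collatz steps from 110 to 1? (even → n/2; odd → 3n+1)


110 → 55 → 166 → 83 → 250 → 125 → 376 → 188 → 94 → 47 → 142 → 71 → 214 → 107 → 322 → 161 → 484 → 242 → 121 → 364 → 182 → 91 → 274 → 137 → 412 → 206 → 103 → 310 → 155 → 466 → 233 → 700 → 350 → 175 → 526 → 263 → 790 → 395 → 1186 → 593 → 1780 → 890 → 445 → 1336 → 668 → 334 → 167 → 502 → 251 → 754 → 377 → 1132 → 566 → 283 → 850 → 425 → 1276 → 638 → 319 → 958 → 479 → 1438 → 719 → 2158 → 1079 → 3238 → 1619 → 4858 → 2429 → 7288 → 3644 → 1822 → 911 → 2734 → 1367 → 4102 → 2051 → 6154 → 3077 → 9232 → 4616 → 2308 → 1154 → 577 → 1732 → 866 → 433 → 1300 → 650 → 325 → 976 → 488 → 244 → 122 → 61 → 184 → 92 → 46 → 23 → 70 → 35 → 106 → 53 → 160 → 80 → 40 → 20 → 10 → 5 → 16 → 8 → 4 → 2 → 1
Total steps = 113

113 steps


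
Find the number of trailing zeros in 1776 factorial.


floor(1776/5) = 355
floor(1776/25) = 71
floor(1776/125) = 14
floor(1776/625) = 2
Total = 442

442 trailing zeros


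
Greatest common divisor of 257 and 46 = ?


257 = 5 * 46 + 27
46 = 1 * 27 + 19
27 = 1 * 19 + 8
19 = 2 * 8 + 3
8 = 2 * 3 + 2
3 = 1 * 2 + 1
2 = 2 * 1 + 0
GCD = 1


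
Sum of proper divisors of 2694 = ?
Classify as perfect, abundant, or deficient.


Proper divisors: 1, 2, 3, 6, 449, 898, 1347
Sum = 1 + 2 + 3 + 6 + 449 + 898 + 1347 = 2706
2706 > 2694 → abundant

s(2694) = 2706 (abundant)


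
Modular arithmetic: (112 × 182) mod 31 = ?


112 × 182 = 20384
20384 mod 31 = 17


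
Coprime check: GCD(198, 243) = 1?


Euclidean algorithm:
243 = 1 * 198 + 45
198 = 4 * 45 + 18
45 = 2 * 18 + 9
18 = 2 * 9 + 0
GCD(198, 243) = 9

No, not coprime (GCD = 9)


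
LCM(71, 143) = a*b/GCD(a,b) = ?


GCD(71, 143) = 1
LCM = 71*143/1 = 10153/1 = 10153

LCM = 10153


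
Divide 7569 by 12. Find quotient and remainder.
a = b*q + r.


7569 = 12 * 630 + 9
Check: 7560 + 9 = 7569

q = 630, r = 9


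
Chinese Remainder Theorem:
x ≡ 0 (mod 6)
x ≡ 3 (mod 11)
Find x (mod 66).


M = 6*11 = 66
M1 = M/6 = 11, M2 = M/11 = 6
M1^(-1) mod 6 = 5, M2^(-1) mod 11 = 2
x = 0*11*5 + 3*6*2 = 36
36 mod 66 = 36
Check: 36 mod 6 = 0 ✓, 36 mod 11 = 3 ✓

x ≡ 36 (mod 66)


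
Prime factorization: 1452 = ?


1452 / 2 = 726
726 / 2 = 363
363 / 3 = 121
121 / 11 = 11
11 / 11 = 1
1452 = 2^2 × 3 × 11^2


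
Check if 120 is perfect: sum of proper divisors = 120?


Proper divisors of 120: 1, 2, 3, 4, 5, 6, 8, 10, 12, 15, 20, 24, 30, 40, 60
Sum = 1 + 2 + 3 + 4 + 5 + 6 + 8 + 10 + 12 + 15 + 20 + 24 + 30 + 40 + 60 = 240

No, 120 is not perfect (240 ≠ 120)


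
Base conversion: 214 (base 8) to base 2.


214 (base 8) = 140 (decimal)
140 (decimal) = 10001100 (base 2)


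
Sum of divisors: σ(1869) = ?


Divisors of 1869: 1, 3, 7, 21, 89, 267, 623, 1869
Sum = 1 + 3 + 7 + 21 + 89 + 267 + 623 + 1869 = 2880

σ(1869) = 2880


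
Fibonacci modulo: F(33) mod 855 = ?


F(k) mod 855 for k=1..33:
1, 1, 2, 3, 5, 8, 13, 21, 34, 55, 89, 144, 233, 377, 610, 132, 742, 19, 761, 780, 686, 611, 442, 198, 640, 838, 623, 606, 374, 125, 499, 624, 268
F(33) mod 855 = 268


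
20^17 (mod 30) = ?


20^1 mod 30 = 20
20^2 mod 30 = 10
20^3 mod 30 = 20
20^4 mod 30 = 10
20^5 mod 30 = 20
20^6 mod 30 = 10
20^7 mod 30 = 20
20^8 mod 30 = 10
20^9 mod 30 = 20
20^10 mod 30 = 10
20^11 mod 30 = 20
20^12 mod 30 = 10
20^13 mod 30 = 20
20^14 mod 30 = 10
20^15 mod 30 = 20
20^16 mod 30 = 10
20^17 mod 30 = 20


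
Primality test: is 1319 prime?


Check divisors up to sqrt(1319) = 36.3180
No divisors found.
1319 is prime.

Yes, 1319 is prime


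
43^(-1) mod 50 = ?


Use the extended Euclidean algorithm on (50, 43); each row r = 50*s + 43*t:
r=50, s=1, t=0
r=43, s=0, t=1
q=1: r=7, s=1, t=-1   [50*(1) + 43*(-1) = 7]
q=6: r=1, s=-6, t=7   [50*(-6) + 43*(7) = 1]
q=7: r=0, s=43, t=-50   [50*(43) + 43*(-50) = 0]
GCD = 1 with t = 7, so 43*(7) ≡ 1 (mod 50)
Inverse = 7 mod 50 = 7
Check: 43 * 7 = 301 ≡ 1 (mod 50)

43^(-1) ≡ 7 (mod 50)


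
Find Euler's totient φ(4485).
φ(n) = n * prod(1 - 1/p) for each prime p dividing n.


4485 = 3 × 5 × 13 × 23
Prime factors: 3, 5, 13, 23
φ(4485) = 4485 × (1-1/3) × (1-1/5) × (1-1/13) × (1-1/23)
= 4485 × 2/3 × 4/5 × 12/13 × 22/23 = 2112

φ(4485) = 2112


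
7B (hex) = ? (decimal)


7B (base 16) = 123 (decimal)
123 (decimal) = 123 (base 10)


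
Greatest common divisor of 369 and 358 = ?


369 = 1 * 358 + 11
358 = 32 * 11 + 6
11 = 1 * 6 + 5
6 = 1 * 5 + 1
5 = 5 * 1 + 0
GCD = 1


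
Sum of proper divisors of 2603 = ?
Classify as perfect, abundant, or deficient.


Proper divisors: 1, 19, 137
Sum = 1 + 19 + 137 = 157
157 < 2603 → deficient

s(2603) = 157 (deficient)


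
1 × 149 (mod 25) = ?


1 × 149 = 149
149 mod 25 = 24


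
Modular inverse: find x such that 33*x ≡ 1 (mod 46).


Use the extended Euclidean algorithm on (46, 33); each row r = 46*s + 33*t:
r=46, s=1, t=0
r=33, s=0, t=1
q=1: r=13, s=1, t=-1   [46*(1) + 33*(-1) = 13]
q=2: r=7, s=-2, t=3   [46*(-2) + 33*(3) = 7]
q=1: r=6, s=3, t=-4   [46*(3) + 33*(-4) = 6]
q=1: r=1, s=-5, t=7   [46*(-5) + 33*(7) = 1]
q=6: r=0, s=33, t=-46   [46*(33) + 33*(-46) = 0]
GCD = 1 with t = 7, so 33*(7) ≡ 1 (mod 46)
Inverse = 7 mod 46 = 7
Check: 33 * 7 = 231 ≡ 1 (mod 46)

33^(-1) ≡ 7 (mod 46)


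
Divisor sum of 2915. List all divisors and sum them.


Divisors of 2915: 1, 5, 11, 53, 55, 265, 583, 2915
Sum = 1 + 5 + 11 + 53 + 55 + 265 + 583 + 2915 = 3888

σ(2915) = 3888


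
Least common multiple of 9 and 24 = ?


GCD(9, 24) = 3
LCM = 9*24/3 = 216/3 = 72

LCM = 72


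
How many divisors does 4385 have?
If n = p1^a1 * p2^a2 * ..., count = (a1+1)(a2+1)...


4385 = 5^1 × 877^1
d(4385) = (1+1) × (1+1) = 4

4 divisors


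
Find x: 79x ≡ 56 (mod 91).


GCD(79, 91) = 1, unique solution
a^(-1) mod 91 = 53
x = 53 * 56 mod 91 = 56

x ≡ 56 (mod 91)


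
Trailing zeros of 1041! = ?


floor(1041/5) = 208
floor(1041/25) = 41
floor(1041/125) = 8
floor(1041/625) = 1
Total = 258

258 trailing zeros


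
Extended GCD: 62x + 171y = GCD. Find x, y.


Tabular extended Euclidean (each row: r = 62*s + 171*t):
r=62, s=1, t=0
r=171, s=0, t=1
q=0: r=62, s=1, t=0   [62*(1) + 171*(0) = 62]
q=2: r=47, s=-2, t=1   [62*(-2) + 171*(1) = 47]
q=1: r=15, s=3, t=-1   [62*(3) + 171*(-1) = 15]
q=3: r=2, s=-11, t=4   [62*(-11) + 171*(4) = 2]
q=7: r=1, s=80, t=-29   [62*(80) + 171*(-29) = 1]
q=2: r=0, s=-171, t=62   [62*(-171) + 171*(62) = 0]
GCD = 1; from the row with r=1: x=80, y=-29
Check: 62*(80) + 171*(-29) = 4960 - 4959 = 1

GCD = 1, x = 80, y = -29


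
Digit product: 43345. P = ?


4 × 3 × 3 × 4 × 5 = 720


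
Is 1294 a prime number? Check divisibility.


1294 / 2 = 647 (exact division)
1294 is NOT prime.

No, 1294 is not prime


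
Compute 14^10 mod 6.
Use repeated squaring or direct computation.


14^1 mod 6 = 2
14^2 mod 6 = 4
14^3 mod 6 = 2
14^4 mod 6 = 4
14^5 mod 6 = 2
14^6 mod 6 = 4
14^7 mod 6 = 2
14^8 mod 6 = 4
14^9 mod 6 = 2
14^10 mod 6 = 4


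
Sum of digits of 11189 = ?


1 + 1 + 1 + 8 + 9 = 20


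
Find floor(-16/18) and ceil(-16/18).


-16/18 = -0.8889
floor = -1
ceil = 0

floor = -1, ceil = 0


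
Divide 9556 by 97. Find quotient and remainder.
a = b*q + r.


9556 = 97 * 98 + 50
Check: 9506 + 50 = 9556

q = 98, r = 50


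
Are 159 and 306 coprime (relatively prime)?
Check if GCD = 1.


Euclidean algorithm:
306 = 1 * 159 + 147
159 = 1 * 147 + 12
147 = 12 * 12 + 3
12 = 4 * 3 + 0
GCD(159, 306) = 3

No, not coprime (GCD = 3)


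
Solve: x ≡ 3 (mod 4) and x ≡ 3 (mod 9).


M = 4*9 = 36
M1 = M/4 = 9, M2 = M/9 = 4
M1^(-1) mod 4 = 1, M2^(-1) mod 9 = 7
x = 3*9*1 + 3*4*7 = 111
111 mod 36 = 3
Check: 3 mod 4 = 3 ✓, 3 mod 9 = 3 ✓

x ≡ 3 (mod 36)


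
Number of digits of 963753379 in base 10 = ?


963753379 has 9 digits in base 10
floor(log10(963753379)) + 1 = floor(8.9840) + 1 = 9

9 digits (base 10)


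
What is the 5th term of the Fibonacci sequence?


Sequence: 1, 1, 2, 3, 5
F(5) = 5


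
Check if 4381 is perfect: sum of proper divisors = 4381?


Proper divisors of 4381: 1, 13, 337
Sum = 1 + 13 + 337 = 351

No, 4381 is not perfect (351 ≠ 4381)


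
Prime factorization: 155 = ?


155 / 5 = 31
31 / 31 = 1
155 = 5 × 31


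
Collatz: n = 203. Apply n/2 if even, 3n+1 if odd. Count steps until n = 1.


203 → 610 → 305 → 916 → 458 → 229 → 688 → 344 → 172 → 86 → 43 → 130 → 65 → 196 → 98 → 49 → 148 → 74 → 37 → 112 → 56 → 28 → 14 → 7 → 22 → 11 → 34 → 17 → 52 → 26 → 13 → 40 → 20 → 10 → 5 → 16 → 8 → 4 → 2 → 1
Total steps = 39

39 steps


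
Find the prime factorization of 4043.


4043 / 13 = 311
311 / 311 = 1
4043 = 13 × 311


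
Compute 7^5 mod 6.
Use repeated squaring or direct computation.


7^1 mod 6 = 1
7^2 mod 6 = 1
7^3 mod 6 = 1
7^4 mod 6 = 1
7^5 mod 6 = 1


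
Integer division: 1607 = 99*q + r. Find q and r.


1607 = 99 * 16 + 23
Check: 1584 + 23 = 1607

q = 16, r = 23


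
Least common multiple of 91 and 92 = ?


GCD(91, 92) = 1
LCM = 91*92/1 = 8372/1 = 8372

LCM = 8372


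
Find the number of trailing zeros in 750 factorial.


floor(750/5) = 150
floor(750/25) = 30
floor(750/125) = 6
floor(750/625) = 1
Total = 187

187 trailing zeros


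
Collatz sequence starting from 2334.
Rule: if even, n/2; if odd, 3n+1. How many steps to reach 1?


2334 → 1167 → 3502 → 1751 → 5254 → 2627 → 7882 → 3941 → 11824 → 5912 → 2956 → 1478 → 739 → 2218 → 1109 → 3328 → 1664 → 832 → 416 → 208 → 104 → 52 → 26 → 13 → 40 → 20 → 10 → 5 → 16 → 8 → 4 → 2 → 1
Total steps = 32

32 steps


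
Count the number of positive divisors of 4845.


4845 = 3^1 × 5^1 × 17^1 × 19^1
d(4845) = (1+1) × (1+1) × (1+1) × (1+1) = 16

16 divisors


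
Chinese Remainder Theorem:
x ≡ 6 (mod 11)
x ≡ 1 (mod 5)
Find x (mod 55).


M = 11*5 = 55
M1 = M/11 = 5, M2 = M/5 = 11
M1^(-1) mod 11 = 9, M2^(-1) mod 5 = 1
x = 6*5*9 + 1*11*1 = 281
281 mod 55 = 6
Check: 6 mod 11 = 6 ✓, 6 mod 5 = 1 ✓

x ≡ 6 (mod 55)


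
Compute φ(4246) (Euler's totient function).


4246 = 2 × 11 × 193
Prime factors: 2, 11, 193
φ(4246) = 4246 × (1-1/2) × (1-1/11) × (1-1/193)
= 4246 × 1/2 × 10/11 × 192/193 = 1920

φ(4246) = 1920


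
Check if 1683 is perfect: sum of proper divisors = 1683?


Proper divisors of 1683: 1, 3, 9, 11, 17, 33, 51, 99, 153, 187, 561
Sum = 1 + 3 + 9 + 11 + 17 + 33 + 51 + 99 + 153 + 187 + 561 = 1125

No, 1683 is not perfect (1125 ≠ 1683)


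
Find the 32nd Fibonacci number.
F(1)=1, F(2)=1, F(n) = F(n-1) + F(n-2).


Sequence: 1, 1, 2, 3, 5, 8, 13, 21, 34, 55, 89, 144, 233, 377, 610, 987, 1597, 2584, 4181, 6765, 10946, 17711, 28657, 46368, 75025, 121393, 196418, 317811, 514229, 832040, 1346269, 2178309
F(32) = 2178309


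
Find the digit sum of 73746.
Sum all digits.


7 + 3 + 7 + 4 + 6 = 27


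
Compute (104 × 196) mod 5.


104 × 196 = 20384
20384 mod 5 = 4


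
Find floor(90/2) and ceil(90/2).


90/2 = 45.0000
floor = 45
ceil = 45

floor = 45, ceil = 45


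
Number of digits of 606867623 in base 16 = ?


606867623 in base 16 = 242C10A7
Number of digits = 8

8 digits (base 16)


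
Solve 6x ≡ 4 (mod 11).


GCD(6, 11) = 1, unique solution
a^(-1) mod 11 = 2
x = 2 * 4 mod 11 = 8

x ≡ 8 (mod 11)


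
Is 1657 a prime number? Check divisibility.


Check divisors up to sqrt(1657) = 40.7063
No divisors found.
1657 is prime.

Yes, 1657 is prime


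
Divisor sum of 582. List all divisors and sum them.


Divisors of 582: 1, 2, 3, 6, 97, 194, 291, 582
Sum = 1 + 2 + 3 + 6 + 97 + 194 + 291 + 582 = 1176

σ(582) = 1176


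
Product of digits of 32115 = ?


3 × 2 × 1 × 1 × 5 = 30


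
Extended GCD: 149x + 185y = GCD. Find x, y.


Tabular extended Euclidean (each row: r = 149*s + 185*t):
r=149, s=1, t=0
r=185, s=0, t=1
q=0: r=149, s=1, t=0   [149*(1) + 185*(0) = 149]
q=1: r=36, s=-1, t=1   [149*(-1) + 185*(1) = 36]
q=4: r=5, s=5, t=-4   [149*(5) + 185*(-4) = 5]
q=7: r=1, s=-36, t=29   [149*(-36) + 185*(29) = 1]
q=5: r=0, s=185, t=-149   [149*(185) + 185*(-149) = 0]
GCD = 1; from the row with r=1: x=-36, y=29
Check: 149*(-36) + 185*(29) = -5364 + 5365 = 1

GCD = 1, x = -36, y = 29


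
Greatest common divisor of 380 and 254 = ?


380 = 1 * 254 + 126
254 = 2 * 126 + 2
126 = 63 * 2 + 0
GCD = 2


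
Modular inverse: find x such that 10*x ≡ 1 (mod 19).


Use the extended Euclidean algorithm on (19, 10); each row r = 19*s + 10*t:
r=19, s=1, t=0
r=10, s=0, t=1
q=1: r=9, s=1, t=-1   [19*(1) + 10*(-1) = 9]
q=1: r=1, s=-1, t=2   [19*(-1) + 10*(2) = 1]
q=9: r=0, s=10, t=-19   [19*(10) + 10*(-19) = 0]
GCD = 1 with t = 2, so 10*(2) ≡ 1 (mod 19)
Inverse = 2 mod 19 = 2
Check: 10 * 2 = 20 ≡ 1 (mod 19)

10^(-1) ≡ 2 (mod 19)


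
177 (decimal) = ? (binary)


177 (base 10) = 177 (decimal)
177 (decimal) = 10110001 (base 2)


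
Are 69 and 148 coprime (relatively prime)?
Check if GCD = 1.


Euclidean algorithm:
148 = 2 * 69 + 10
69 = 6 * 10 + 9
10 = 1 * 9 + 1
9 = 9 * 1 + 0
GCD(69, 148) = 1

Yes, coprime (GCD = 1)


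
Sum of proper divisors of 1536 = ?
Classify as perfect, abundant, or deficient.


Proper divisors: 1, 2, 3, 4, 6, 8, 12, 16, 24, 32, 48, 64, 96, 128, 192, 256, 384, 512, 768
Sum = 1 + 2 + 3 + 4 + 6 + 8 + 12 + 16 + 24 + 32 + 48 + 64 + 96 + 128 + 192 + 256 + 384 + 512 + 768 = 2556
2556 > 1536 → abundant

s(1536) = 2556 (abundant)


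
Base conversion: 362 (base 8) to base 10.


362 (base 8) = 242 (decimal)
242 (decimal) = 242 (base 10)


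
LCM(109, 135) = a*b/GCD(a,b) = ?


GCD(109, 135) = 1
LCM = 109*135/1 = 14715/1 = 14715

LCM = 14715


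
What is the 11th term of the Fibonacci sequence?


Sequence: 1, 1, 2, 3, 5, 8, 13, 21, 34, 55, 89
F(11) = 89


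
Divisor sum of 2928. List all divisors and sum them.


Divisors of 2928: 1, 2, 3, 4, 6, 8, 12, 16, 24, 48, 61, 122, 183, 244, 366, 488, 732, 976, 1464, 2928
Sum = 1 + 2 + 3 + 4 + 6 + 8 + 12 + 16 + 24 + 48 + 61 + 122 + 183 + 244 + 366 + 488 + 732 + 976 + 1464 + 2928 = 7688

σ(2928) = 7688


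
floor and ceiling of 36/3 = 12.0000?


36/3 = 12.0000
floor = 12
ceil = 12

floor = 12, ceil = 12


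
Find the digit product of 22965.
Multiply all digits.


2 × 2 × 9 × 6 × 5 = 1080


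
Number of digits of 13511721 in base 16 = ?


13511721 in base 16 = CE2C29
Number of digits = 6

6 digits (base 16)


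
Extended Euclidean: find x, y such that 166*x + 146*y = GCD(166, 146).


Tabular extended Euclidean (each row: r = 166*s + 146*t):
r=166, s=1, t=0
r=146, s=0, t=1
q=1: r=20, s=1, t=-1   [166*(1) + 146*(-1) = 20]
q=7: r=6, s=-7, t=8   [166*(-7) + 146*(8) = 6]
q=3: r=2, s=22, t=-25   [166*(22) + 146*(-25) = 2]
q=3: r=0, s=-73, t=83   [166*(-73) + 146*(83) = 0]
GCD = 2; from the row with r=2: x=22, y=-25
Check: 166*(22) + 146*(-25) = 3652 - 3650 = 2

GCD = 2, x = 22, y = -25


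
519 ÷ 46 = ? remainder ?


519 = 46 * 11 + 13
Check: 506 + 13 = 519

q = 11, r = 13


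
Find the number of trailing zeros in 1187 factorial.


floor(1187/5) = 237
floor(1187/25) = 47
floor(1187/125) = 9
floor(1187/625) = 1
Total = 294

294 trailing zeros


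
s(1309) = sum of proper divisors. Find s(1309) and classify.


Proper divisors: 1, 7, 11, 17, 77, 119, 187
Sum = 1 + 7 + 11 + 17 + 77 + 119 + 187 = 419
419 < 1309 → deficient

s(1309) = 419 (deficient)


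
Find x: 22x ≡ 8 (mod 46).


GCD(22, 46) = 2 divides 8
Divide: 11x ≡ 4 (mod 23)
x ≡ 15 (mod 23)


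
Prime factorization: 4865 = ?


4865 / 5 = 973
973 / 7 = 139
139 / 139 = 1
4865 = 5 × 7 × 139


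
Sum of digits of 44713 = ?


4 + 4 + 7 + 1 + 3 = 19


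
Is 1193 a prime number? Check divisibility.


Check divisors up to sqrt(1193) = 34.5398
No divisors found.
1193 is prime.

Yes, 1193 is prime


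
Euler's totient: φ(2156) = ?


2156 = 2^2 × 7^2 × 11
Prime factors: 2, 7, 11
φ(2156) = 2156 × (1-1/2) × (1-1/7) × (1-1/11)
= 2156 × 1/2 × 6/7 × 10/11 = 840

φ(2156) = 840


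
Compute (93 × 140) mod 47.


93 × 140 = 13020
13020 mod 47 = 1


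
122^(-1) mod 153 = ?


Use the extended Euclidean algorithm on (153, 122); each row r = 153*s + 122*t:
r=153, s=1, t=0
r=122, s=0, t=1
q=1: r=31, s=1, t=-1   [153*(1) + 122*(-1) = 31]
q=3: r=29, s=-3, t=4   [153*(-3) + 122*(4) = 29]
q=1: r=2, s=4, t=-5   [153*(4) + 122*(-5) = 2]
q=14: r=1, s=-59, t=74   [153*(-59) + 122*(74) = 1]
q=2: r=0, s=122, t=-153   [153*(122) + 122*(-153) = 0]
GCD = 1 with t = 74, so 122*(74) ≡ 1 (mod 153)
Inverse = 74 mod 153 = 74
Check: 122 * 74 = 9028 ≡ 1 (mod 153)

122^(-1) ≡ 74 (mod 153)


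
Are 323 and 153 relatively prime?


Euclidean algorithm:
323 = 2 * 153 + 17
153 = 9 * 17 + 0
GCD(323, 153) = 17

No, not coprime (GCD = 17)


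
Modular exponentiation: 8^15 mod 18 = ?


8^1 mod 18 = 8
8^2 mod 18 = 10
8^3 mod 18 = 8
8^4 mod 18 = 10
8^5 mod 18 = 8
8^6 mod 18 = 10
8^7 mod 18 = 8
8^8 mod 18 = 10
8^9 mod 18 = 8
8^10 mod 18 = 10
8^11 mod 18 = 8
8^12 mod 18 = 10
8^13 mod 18 = 8
8^14 mod 18 = 10
8^15 mod 18 = 8


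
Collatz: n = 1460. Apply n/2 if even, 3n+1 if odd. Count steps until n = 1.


1460 → 730 → 365 → 1096 → 548 → 274 → 137 → 412 → 206 → 103 → 310 → 155 → 466 → 233 → 700 → 350 → 175 → 526 → 263 → 790 → 395 → 1186 → 593 → 1780 → 890 → 445 → 1336 → 668 → 334 → 167 → 502 → 251 → 754 → 377 → 1132 → 566 → 283 → 850 → 425 → 1276 → 638 → 319 → 958 → 479 → 1438 → 719 → 2158 → 1079 → 3238 → 1619 → 4858 → 2429 → 7288 → 3644 → 1822 → 911 → 2734 → 1367 → 4102 → 2051 → 6154 → 3077 → 9232 → 4616 → 2308 → 1154 → 577 → 1732 → 866 → 433 → 1300 → 650 → 325 → 976 → 488 → 244 → 122 → 61 → 184 → 92 → 46 → 23 → 70 → 35 → 106 → 53 → 160 → 80 → 40 → 20 → 10 → 5 → 16 → 8 → 4 → 2 → 1
Total steps = 96

96 steps


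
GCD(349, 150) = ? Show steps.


349 = 2 * 150 + 49
150 = 3 * 49 + 3
49 = 16 * 3 + 1
3 = 3 * 1 + 0
GCD = 1


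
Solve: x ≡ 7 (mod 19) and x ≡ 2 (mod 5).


M = 19*5 = 95
M1 = M/19 = 5, M2 = M/5 = 19
M1^(-1) mod 19 = 4, M2^(-1) mod 5 = 4
x = 7*5*4 + 2*19*4 = 292
292 mod 95 = 7
Check: 7 mod 19 = 7 ✓, 7 mod 5 = 2 ✓

x ≡ 7 (mod 95)


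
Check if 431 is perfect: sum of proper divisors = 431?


Proper divisors of 431: 1
Sum = 1 = 1

No, 431 is not perfect (1 ≠ 431)
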